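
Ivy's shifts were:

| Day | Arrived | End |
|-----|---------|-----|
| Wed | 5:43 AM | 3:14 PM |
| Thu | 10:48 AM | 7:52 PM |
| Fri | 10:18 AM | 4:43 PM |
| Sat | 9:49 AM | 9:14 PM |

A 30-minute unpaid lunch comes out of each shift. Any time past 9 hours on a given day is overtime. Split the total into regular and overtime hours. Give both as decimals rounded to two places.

Regular 32.48 hours, overtime 1.93 hours

Wed: 5:43 AM–3:14 PM = 9 h 31 min; less 30 min break → 9 h 1 min
Thu: 10:48 AM–7:52 PM = 9 h 4 min; less 30 min break → 8 h 34 min
Fri: 10:18 AM–4:43 PM = 6 h 25 min; less 30 min break → 5 h 55 min
Sat: 9:49 AM–9:14 PM = 11 h 25 min; less 30 min break → 10 h 55 min
Wed reg 9 h 0 min / OT 0 h 1 min; Thu reg 8 h 34 min / OT 0 h 0 min; Fri reg 5 h 55 min / OT 0 h 0 min; Sat reg 9 h 0 min / OT 1 h 55 min.
Totals: regular 32 h 29 min, overtime 1 h 56 min.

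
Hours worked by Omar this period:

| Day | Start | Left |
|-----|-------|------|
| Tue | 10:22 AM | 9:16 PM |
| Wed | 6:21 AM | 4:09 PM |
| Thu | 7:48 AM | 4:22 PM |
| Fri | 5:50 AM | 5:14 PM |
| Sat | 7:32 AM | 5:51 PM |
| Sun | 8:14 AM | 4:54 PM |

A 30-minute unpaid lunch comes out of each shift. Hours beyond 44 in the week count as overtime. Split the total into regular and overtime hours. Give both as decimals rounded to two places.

Tue: 10:22 AM–9:16 PM = 10 h 54 min; less 30 min break → 10 h 24 min
Wed: 6:21 AM–4:09 PM = 9 h 48 min; less 30 min break → 9 h 18 min
Thu: 7:48 AM–4:22 PM = 8 h 34 min; less 30 min break → 8 h 4 min
Fri: 5:50 AM–5:14 PM = 11 h 24 min; less 30 min break → 10 h 54 min
Sat: 7:32 AM–5:51 PM = 10 h 19 min; less 30 min break → 9 h 49 min
Sun: 8:14 AM–4:54 PM = 8 h 40 min; less 30 min break → 8 h 10 min
Total worked: 56 h 39 min = 56.65 h.
Threshold 44 h → overtime 12 h 39 min, regular 44 h 0 min.

Regular 44.00 hours, overtime 12.65 hours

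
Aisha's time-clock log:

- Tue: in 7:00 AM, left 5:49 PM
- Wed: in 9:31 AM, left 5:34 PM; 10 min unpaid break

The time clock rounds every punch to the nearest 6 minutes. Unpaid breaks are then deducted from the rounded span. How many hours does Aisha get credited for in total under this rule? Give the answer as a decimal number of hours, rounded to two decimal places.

18.73 hours

Tue: in 7:00 AM→7:00 AM, out 5:49 PM→5:48 PM; 10 h 48 min
Wed: in 9:31 AM→9:30 AM, out 5:34 PM→5:36 PM; 8 h 6 min − 10 min = 7 h 56 min
Total credited: 18 h 44 min.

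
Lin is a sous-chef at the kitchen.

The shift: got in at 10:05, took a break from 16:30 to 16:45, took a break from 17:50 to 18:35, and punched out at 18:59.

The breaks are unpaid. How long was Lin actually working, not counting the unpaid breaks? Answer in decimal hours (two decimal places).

7.90 hours

The shift: 10:05–18:59 = 8 h 54 min; less 60 min break → 7 h 54 min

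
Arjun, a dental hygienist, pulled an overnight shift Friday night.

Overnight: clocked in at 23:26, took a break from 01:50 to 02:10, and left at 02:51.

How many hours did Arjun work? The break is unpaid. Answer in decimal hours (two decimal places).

Overnight: 23:26 → midnight = 0 h 34 min; midnight → 02:51 = 2 h 51 min; span 3 h 25 min; less 20 min break → 3 h 5 min

3.08 hours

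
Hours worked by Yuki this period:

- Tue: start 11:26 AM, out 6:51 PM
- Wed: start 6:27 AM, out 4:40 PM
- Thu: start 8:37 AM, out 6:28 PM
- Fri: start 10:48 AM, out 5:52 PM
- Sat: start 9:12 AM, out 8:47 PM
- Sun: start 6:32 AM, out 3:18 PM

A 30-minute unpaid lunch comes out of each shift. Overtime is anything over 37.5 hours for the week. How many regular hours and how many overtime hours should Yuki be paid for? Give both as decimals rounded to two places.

Tue: 11:26 AM–6:51 PM = 7 h 25 min; less 30 min break → 6 h 55 min
Wed: 6:27 AM–4:40 PM = 10 h 13 min; less 30 min break → 9 h 43 min
Thu: 8:37 AM–6:28 PM = 9 h 51 min; less 30 min break → 9 h 21 min
Fri: 10:48 AM–5:52 PM = 7 h 4 min; less 30 min break → 6 h 34 min
Sat: 9:12 AM–8:47 PM = 11 h 35 min; less 30 min break → 11 h 5 min
Sun: 6:32 AM–3:18 PM = 8 h 46 min; less 30 min break → 8 h 16 min
Total worked: 51 h 54 min = 51.90 h.
Threshold 37.5 h → overtime 14 h 24 min, regular 37 h 30 min.

Regular 37.50 hours, overtime 14.40 hours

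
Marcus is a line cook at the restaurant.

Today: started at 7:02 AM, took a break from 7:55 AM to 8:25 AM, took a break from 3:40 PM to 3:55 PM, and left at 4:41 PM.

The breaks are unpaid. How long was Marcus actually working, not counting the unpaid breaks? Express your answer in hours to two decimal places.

8.90 hours

Today: 7:02 AM–4:41 PM = 9 h 39 min; less 45 min break → 8 h 54 min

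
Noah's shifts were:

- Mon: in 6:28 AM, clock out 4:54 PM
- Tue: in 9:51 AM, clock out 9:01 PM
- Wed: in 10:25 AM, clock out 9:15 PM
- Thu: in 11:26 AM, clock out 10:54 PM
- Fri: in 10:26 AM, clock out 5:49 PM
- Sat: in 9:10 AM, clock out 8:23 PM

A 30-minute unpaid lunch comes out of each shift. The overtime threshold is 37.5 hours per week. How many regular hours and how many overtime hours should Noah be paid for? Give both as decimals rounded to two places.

Regular 37.50 hours, overtime 22.00 hours

Mon: 6:28 AM–4:54 PM = 10 h 26 min; less 30 min break → 9 h 56 min
Tue: 9:51 AM–9:01 PM = 11 h 10 min; less 30 min break → 10 h 40 min
Wed: 10:25 AM–9:15 PM = 10 h 50 min; less 30 min break → 10 h 20 min
Thu: 11:26 AM–10:54 PM = 11 h 28 min; less 30 min break → 10 h 58 min
Fri: 10:26 AM–5:49 PM = 7 h 23 min; less 30 min break → 6 h 53 min
Sat: 9:10 AM–8:23 PM = 11 h 13 min; less 30 min break → 10 h 43 min
Total worked: 59 h 30 min = 59.50 h.
Threshold 37.5 h → overtime 22 h 0 min, regular 37 h 30 min.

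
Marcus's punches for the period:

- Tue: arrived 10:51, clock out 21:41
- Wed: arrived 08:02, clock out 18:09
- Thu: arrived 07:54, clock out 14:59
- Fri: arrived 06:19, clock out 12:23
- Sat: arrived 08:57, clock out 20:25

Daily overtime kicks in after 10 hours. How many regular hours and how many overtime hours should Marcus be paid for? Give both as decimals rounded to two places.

Regular 43.15 hours, overtime 2.42 hours

Tue: 10:51–21:41 = 10 h 50 min
Wed: 08:02–18:09 = 10 h 7 min
Thu: 07:54–14:59 = 7 h 5 min
Fri: 06:19–12:23 = 6 h 4 min
Sat: 08:57–20:25 = 11 h 28 min
Tue reg 10 h 0 min / OT 0 h 50 min; Wed reg 10 h 0 min / OT 0 h 7 min; Thu reg 7 h 5 min / OT 0 h 0 min; Fri reg 6 h 4 min / OT 0 h 0 min; Sat reg 10 h 0 min / OT 1 h 28 min.
Totals: regular 43 h 9 min, overtime 2 h 25 min.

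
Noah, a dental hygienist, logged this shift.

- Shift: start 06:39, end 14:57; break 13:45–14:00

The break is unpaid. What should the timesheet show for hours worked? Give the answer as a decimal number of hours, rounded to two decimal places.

Shift: 06:39–14:57 = 8 h 18 min; less 15 min break → 8 h 3 min

8.05 hours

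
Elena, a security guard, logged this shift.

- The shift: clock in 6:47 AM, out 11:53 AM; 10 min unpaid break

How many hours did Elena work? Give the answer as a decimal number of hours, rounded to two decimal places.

The shift: 6:47 AM–11:53 AM = 5 h 6 min; less 10 min break → 4 h 56 min

4.93 hours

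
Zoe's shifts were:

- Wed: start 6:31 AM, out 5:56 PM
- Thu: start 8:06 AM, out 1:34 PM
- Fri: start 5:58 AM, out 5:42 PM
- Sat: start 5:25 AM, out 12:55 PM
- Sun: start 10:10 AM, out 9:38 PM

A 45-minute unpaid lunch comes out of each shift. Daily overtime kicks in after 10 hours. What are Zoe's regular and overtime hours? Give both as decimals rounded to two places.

Wed: 6:31 AM–5:56 PM = 11 h 25 min; less 45 min break → 10 h 40 min
Thu: 8:06 AM–1:34 PM = 5 h 28 min; less 45 min break → 4 h 43 min
Fri: 5:58 AM–5:42 PM = 11 h 44 min; less 45 min break → 10 h 59 min
Sat: 5:25 AM–12:55 PM = 7 h 30 min; less 45 min break → 6 h 45 min
Sun: 10:10 AM–9:38 PM = 11 h 28 min; less 45 min break → 10 h 43 min
Wed reg 10 h 0 min / OT 0 h 40 min; Thu reg 4 h 43 min / OT 0 h 0 min; Fri reg 10 h 0 min / OT 0 h 59 min; Sat reg 6 h 45 min / OT 0 h 0 min; Sun reg 10 h 0 min / OT 0 h 43 min.
Totals: regular 41 h 28 min, overtime 2 h 22 min.

Regular 41.47 hours, overtime 2.37 hours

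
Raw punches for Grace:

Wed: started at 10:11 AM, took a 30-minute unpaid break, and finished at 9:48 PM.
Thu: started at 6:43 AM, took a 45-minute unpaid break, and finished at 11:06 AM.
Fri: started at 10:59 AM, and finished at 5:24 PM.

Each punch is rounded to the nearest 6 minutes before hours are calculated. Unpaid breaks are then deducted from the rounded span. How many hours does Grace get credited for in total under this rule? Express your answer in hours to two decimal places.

21.15 hours

Wed: in 10:11 AM→10:12 AM, out 9:48 PM→9:48 PM; 11 h 36 min − 30 min = 11 h 6 min
Thu: in 6:43 AM→6:42 AM, out 11:06 AM→11:06 AM; 4 h 24 min − 45 min = 3 h 39 min
Fri: in 10:59 AM→11:00 AM, out 5:24 PM→5:24 PM; 6 h 24 min
Total credited: 21 h 9 min.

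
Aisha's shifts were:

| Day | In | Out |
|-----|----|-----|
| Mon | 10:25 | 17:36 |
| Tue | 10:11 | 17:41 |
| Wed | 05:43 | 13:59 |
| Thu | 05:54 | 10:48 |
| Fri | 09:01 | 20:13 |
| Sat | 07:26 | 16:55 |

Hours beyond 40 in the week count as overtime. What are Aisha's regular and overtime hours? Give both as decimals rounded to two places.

Mon: 10:25–17:36 = 7 h 11 min
Tue: 10:11–17:41 = 7 h 30 min
Wed: 05:43–13:59 = 8 h 16 min
Thu: 05:54–10:48 = 4 h 54 min
Fri: 09:01–20:13 = 11 h 12 min
Sat: 07:26–16:55 = 9 h 29 min
Total worked: 48 h 32 min = 48.53 h.
Threshold 40 h → overtime 8 h 32 min, regular 40 h 0 min.

Regular 40.00 hours, overtime 8.53 hours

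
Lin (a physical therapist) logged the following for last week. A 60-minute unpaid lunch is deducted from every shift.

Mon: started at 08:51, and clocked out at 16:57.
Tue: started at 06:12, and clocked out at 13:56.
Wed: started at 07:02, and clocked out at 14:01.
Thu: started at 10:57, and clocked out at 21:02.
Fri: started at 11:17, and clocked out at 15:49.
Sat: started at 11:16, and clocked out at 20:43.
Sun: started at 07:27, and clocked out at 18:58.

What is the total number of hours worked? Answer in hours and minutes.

Mon: 08:51–16:57 = 8 h 6 min; less 60 min break → 7 h 6 min
Tue: 06:12–13:56 = 7 h 44 min; less 60 min break → 6 h 44 min
Wed: 07:02–14:01 = 6 h 59 min; less 60 min break → 5 h 59 min
Thu: 10:57–21:02 = 10 h 5 min; less 60 min break → 9 h 5 min
Fri: 11:17–15:49 = 4 h 32 min; less 60 min break → 3 h 32 min
Sat: 11:16–20:43 = 9 h 27 min; less 60 min break → 8 h 27 min
Sun: 07:27–18:58 = 11 h 31 min; less 60 min break → 10 h 31 min
Total: 7 h 6 min + 6 h 44 min + 5 h 59 min + 9 h 5 min + 3 h 32 min + 8 h 27 min + 10 h 31 min = 51 h 24 min.

51 h 24 min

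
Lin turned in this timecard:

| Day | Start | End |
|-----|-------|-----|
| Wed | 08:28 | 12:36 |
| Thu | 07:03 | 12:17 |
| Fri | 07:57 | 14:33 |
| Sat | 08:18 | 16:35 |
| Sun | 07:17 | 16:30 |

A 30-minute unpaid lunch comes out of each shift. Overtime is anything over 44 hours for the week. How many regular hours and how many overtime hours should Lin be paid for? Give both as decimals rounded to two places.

Regular 30.97 hours, overtime 0.00 hours

Wed: 08:28–12:36 = 4 h 8 min; less 30 min break → 3 h 38 min
Thu: 07:03–12:17 = 5 h 14 min; less 30 min break → 4 h 44 min
Fri: 07:57–14:33 = 6 h 36 min; less 30 min break → 6 h 6 min
Sat: 08:18–16:35 = 8 h 17 min; less 30 min break → 7 h 47 min
Sun: 07:17–16:30 = 9 h 13 min; less 30 min break → 8 h 43 min
Total worked: 30 h 58 min = 30.97 h.
Threshold 44 h → overtime 0 h 0 min, regular 30 h 58 min.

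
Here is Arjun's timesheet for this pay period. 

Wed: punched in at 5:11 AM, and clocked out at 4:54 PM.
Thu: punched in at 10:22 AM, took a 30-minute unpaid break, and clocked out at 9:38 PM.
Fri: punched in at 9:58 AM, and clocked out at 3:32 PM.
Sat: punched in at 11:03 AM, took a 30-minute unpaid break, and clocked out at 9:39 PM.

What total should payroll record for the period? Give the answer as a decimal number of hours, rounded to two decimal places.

Wed: 5:11 AM–4:54 PM = 11 h 43 min
Thu: 10:22 AM–9:38 PM = 11 h 16 min; less 30 min break → 10 h 46 min
Fri: 9:58 AM–3:32 PM = 5 h 34 min
Sat: 11:03 AM–9:39 PM = 10 h 36 min; less 30 min break → 10 h 6 min
Total: 11 h 43 min + 10 h 46 min + 5 h 34 min + 10 h 6 min = 38 h 9 min.

38.15 hours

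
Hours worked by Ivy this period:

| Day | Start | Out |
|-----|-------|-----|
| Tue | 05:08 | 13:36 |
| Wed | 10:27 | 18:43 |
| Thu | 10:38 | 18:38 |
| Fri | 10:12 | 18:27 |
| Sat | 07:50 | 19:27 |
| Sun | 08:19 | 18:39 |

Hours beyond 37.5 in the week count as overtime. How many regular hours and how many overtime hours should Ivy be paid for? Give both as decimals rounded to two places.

Tue: 05:08–13:36 = 8 h 28 min
Wed: 10:27–18:43 = 8 h 16 min
Thu: 10:38–18:38 = 8 h 0 min
Fri: 10:12–18:27 = 8 h 15 min
Sat: 07:50–19:27 = 11 h 37 min
Sun: 08:19–18:39 = 10 h 20 min
Total worked: 54 h 56 min = 54.93 h.
Threshold 37.5 h → overtime 17 h 26 min, regular 37 h 30 min.

Regular 37.50 hours, overtime 17.43 hours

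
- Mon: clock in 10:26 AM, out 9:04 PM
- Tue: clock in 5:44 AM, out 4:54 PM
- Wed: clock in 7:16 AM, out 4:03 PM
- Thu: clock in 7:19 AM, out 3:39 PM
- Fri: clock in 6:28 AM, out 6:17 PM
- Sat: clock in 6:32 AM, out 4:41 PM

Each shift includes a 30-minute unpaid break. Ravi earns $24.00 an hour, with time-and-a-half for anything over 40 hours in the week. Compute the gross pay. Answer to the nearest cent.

$1603.80

Mon: 10:26 AM–9:04 PM = 10 h 38 min; less 30 min break → 10 h 8 min
Tue: 5:44 AM–4:54 PM = 11 h 10 min; less 30 min break → 10 h 40 min
Wed: 7:16 AM–4:03 PM = 8 h 47 min; less 30 min break → 8 h 17 min
Thu: 7:19 AM–3:39 PM = 8 h 20 min; less 30 min break → 7 h 50 min
Fri: 6:28 AM–6:17 PM = 11 h 49 min; less 30 min break → 11 h 19 min
Sat: 6:32 AM–4:41 PM = 10 h 9 min; less 30 min break → 9 h 39 min
Total worked: 57 h 53 min = 3473 min.
Regular 40 h 0 min = 2400 min at $24.00/h; overtime 17 h 53 min = 1073 min at $36.00/h.
Pay = (2400 × $24.00 + 1073 × $36.00) ÷ 60 = $1603.80.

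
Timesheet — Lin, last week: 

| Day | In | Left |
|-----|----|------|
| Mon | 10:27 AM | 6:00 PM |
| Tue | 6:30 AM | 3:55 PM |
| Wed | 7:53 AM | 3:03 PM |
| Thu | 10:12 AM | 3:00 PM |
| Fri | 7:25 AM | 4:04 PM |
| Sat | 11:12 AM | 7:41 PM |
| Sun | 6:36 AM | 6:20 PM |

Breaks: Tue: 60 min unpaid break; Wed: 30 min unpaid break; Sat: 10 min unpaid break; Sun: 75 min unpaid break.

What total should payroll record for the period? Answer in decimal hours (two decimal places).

54.88 hours

Mon: 10:27 AM–6:00 PM = 7 h 33 min
Tue: 6:30 AM–3:55 PM = 9 h 25 min; less 60 min break → 8 h 25 min
Wed: 7:53 AM–3:03 PM = 7 h 10 min; less 30 min break → 6 h 40 min
Thu: 10:12 AM–3:00 PM = 4 h 48 min
Fri: 7:25 AM–4:04 PM = 8 h 39 min
Sat: 11:12 AM–7:41 PM = 8 h 29 min; less 10 min break → 8 h 19 min
Sun: 6:36 AM–6:20 PM = 11 h 44 min; less 75 min break → 10 h 29 min
Total: 7 h 33 min + 8 h 25 min + 6 h 40 min + 4 h 48 min + 8 h 39 min + 8 h 19 min + 10 h 29 min = 54 h 53 min.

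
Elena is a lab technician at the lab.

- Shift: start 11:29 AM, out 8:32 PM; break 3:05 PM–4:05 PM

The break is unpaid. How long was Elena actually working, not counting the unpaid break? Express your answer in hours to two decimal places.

Shift: 11:29 AM–8:32 PM = 9 h 3 min; less 60 min break → 8 h 3 min

8.05 hours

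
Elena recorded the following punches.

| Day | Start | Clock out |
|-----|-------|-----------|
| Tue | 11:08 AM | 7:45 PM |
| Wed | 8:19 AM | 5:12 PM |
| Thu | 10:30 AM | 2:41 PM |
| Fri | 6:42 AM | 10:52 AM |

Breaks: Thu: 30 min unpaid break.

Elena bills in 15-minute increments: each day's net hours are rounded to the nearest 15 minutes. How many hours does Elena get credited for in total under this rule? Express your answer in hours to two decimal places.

Tue: 11:08 AM–7:45 PM = 8 h 37 min → rounds to 8 h 30 min
Wed: 8:19 AM–5:12 PM = 8 h 53 min → rounds to 9 h 0 min
Thu: 10:30 AM–2:41 PM = 4 h 11 min − 30 min = 3 h 41 min → rounds to 3 h 45 min
Fri: 6:42 AM–10:52 AM = 4 h 10 min → rounds to 4 h 15 min
Total credited: 25 h 30 min.

25.50 hours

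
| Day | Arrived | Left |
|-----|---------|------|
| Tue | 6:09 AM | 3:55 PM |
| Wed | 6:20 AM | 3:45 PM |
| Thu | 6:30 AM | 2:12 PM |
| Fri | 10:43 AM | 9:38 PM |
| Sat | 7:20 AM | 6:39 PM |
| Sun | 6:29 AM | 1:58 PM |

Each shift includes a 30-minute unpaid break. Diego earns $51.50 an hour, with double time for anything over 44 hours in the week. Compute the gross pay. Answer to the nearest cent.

$3254.80

Tue: 6:09 AM–3:55 PM = 9 h 46 min; less 30 min break → 9 h 16 min
Wed: 6:20 AM–3:45 PM = 9 h 25 min; less 30 min break → 8 h 55 min
Thu: 6:30 AM–2:12 PM = 7 h 42 min; less 30 min break → 7 h 12 min
Fri: 10:43 AM–9:38 PM = 10 h 55 min; less 30 min break → 10 h 25 min
Sat: 7:20 AM–6:39 PM = 11 h 19 min; less 30 min break → 10 h 49 min
Sun: 6:29 AM–1:58 PM = 7 h 29 min; less 30 min break → 6 h 59 min
Total worked: 53 h 36 min = 3216 min.
Regular 44 h 0 min = 2640 min at $51.50/h; overtime 9 h 36 min = 576 min at $103.00/h.
Pay = (2640 × $51.50 + 576 × $103.00) ÷ 60 = $3254.80.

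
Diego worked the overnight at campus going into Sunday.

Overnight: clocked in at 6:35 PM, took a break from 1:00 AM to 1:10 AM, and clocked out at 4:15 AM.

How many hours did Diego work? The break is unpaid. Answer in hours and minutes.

Overnight: 6:35 PM → midnight = 5 h 25 min; midnight → 4:15 AM = 4 h 15 min; span 9 h 40 min; less 10 min break → 9 h 30 min

9 h 30 min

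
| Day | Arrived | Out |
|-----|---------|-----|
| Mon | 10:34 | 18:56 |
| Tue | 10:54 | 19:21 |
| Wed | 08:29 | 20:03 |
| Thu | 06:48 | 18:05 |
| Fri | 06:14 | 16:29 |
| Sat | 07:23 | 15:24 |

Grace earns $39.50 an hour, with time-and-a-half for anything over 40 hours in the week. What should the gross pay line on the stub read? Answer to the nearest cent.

Mon: 10:34–18:56 = 8 h 22 min
Tue: 10:54–19:21 = 8 h 27 min
Wed: 08:29–20:03 = 11 h 34 min
Thu: 06:48–18:05 = 11 h 17 min
Fri: 06:14–16:29 = 10 h 15 min
Sat: 07:23–15:24 = 8 h 1 min
Total worked: 57 h 56 min = 3476 min.
Regular 40 h 0 min = 2400 min at $39.50/h; overtime 17 h 56 min = 1076 min at $59.25/h.
Pay = (2400 × $39.50 + 1076 × $59.25) ÷ 60 = $2642.55.

$2642.55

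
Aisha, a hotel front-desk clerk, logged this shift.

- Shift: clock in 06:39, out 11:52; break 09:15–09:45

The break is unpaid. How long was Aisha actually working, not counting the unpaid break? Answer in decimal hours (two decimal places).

4.72 hours

Shift: 06:39–11:52 = 5 h 13 min; less 30 min break → 4 h 43 min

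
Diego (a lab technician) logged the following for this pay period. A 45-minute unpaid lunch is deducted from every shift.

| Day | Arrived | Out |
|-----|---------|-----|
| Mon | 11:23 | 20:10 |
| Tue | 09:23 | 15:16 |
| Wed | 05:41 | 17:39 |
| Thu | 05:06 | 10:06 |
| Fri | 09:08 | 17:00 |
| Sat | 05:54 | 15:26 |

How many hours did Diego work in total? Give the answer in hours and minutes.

44 h 32 min

Mon: 11:23–20:10 = 8 h 47 min; less 45 min break → 8 h 2 min
Tue: 09:23–15:16 = 5 h 53 min; less 45 min break → 5 h 8 min
Wed: 05:41–17:39 = 11 h 58 min; less 45 min break → 11 h 13 min
Thu: 05:06–10:06 = 5 h 0 min; less 45 min break → 4 h 15 min
Fri: 09:08–17:00 = 7 h 52 min; less 45 min break → 7 h 7 min
Sat: 05:54–15:26 = 9 h 32 min; less 45 min break → 8 h 47 min
Total: 8 h 2 min + 5 h 8 min + 11 h 13 min + 4 h 15 min + 7 h 7 min + 8 h 47 min = 44 h 32 min.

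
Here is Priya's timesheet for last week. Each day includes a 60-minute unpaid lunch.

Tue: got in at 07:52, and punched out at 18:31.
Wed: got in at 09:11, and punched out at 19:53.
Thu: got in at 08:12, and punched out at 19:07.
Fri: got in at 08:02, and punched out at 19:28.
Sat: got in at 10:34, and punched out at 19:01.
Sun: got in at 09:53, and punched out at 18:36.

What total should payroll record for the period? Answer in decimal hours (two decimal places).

Tue: 07:52–18:31 = 10 h 39 min; less 60 min break → 9 h 39 min
Wed: 09:11–19:53 = 10 h 42 min; less 60 min break → 9 h 42 min
Thu: 08:12–19:07 = 10 h 55 min; less 60 min break → 9 h 55 min
Fri: 08:02–19:28 = 11 h 26 min; less 60 min break → 10 h 26 min
Sat: 10:34–19:01 = 8 h 27 min; less 60 min break → 7 h 27 min
Sun: 09:53–18:36 = 8 h 43 min; less 60 min break → 7 h 43 min
Total: 9 h 39 min + 9 h 42 min + 9 h 55 min + 10 h 26 min + 7 h 27 min + 7 h 43 min = 54 h 52 min.

54.87 hours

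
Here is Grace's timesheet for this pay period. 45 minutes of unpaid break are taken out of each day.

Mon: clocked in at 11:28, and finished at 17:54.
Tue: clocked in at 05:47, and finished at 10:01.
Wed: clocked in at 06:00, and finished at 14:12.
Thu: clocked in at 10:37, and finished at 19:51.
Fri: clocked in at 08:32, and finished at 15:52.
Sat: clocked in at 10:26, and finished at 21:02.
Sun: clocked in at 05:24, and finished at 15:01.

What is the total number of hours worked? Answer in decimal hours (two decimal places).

Mon: 11:28–17:54 = 6 h 26 min; less 45 min break → 5 h 41 min
Tue: 05:47–10:01 = 4 h 14 min; less 45 min break → 3 h 29 min
Wed: 06:00–14:12 = 8 h 12 min; less 45 min break → 7 h 27 min
Thu: 10:37–19:51 = 9 h 14 min; less 45 min break → 8 h 29 min
Fri: 08:32–15:52 = 7 h 20 min; less 45 min break → 6 h 35 min
Sat: 10:26–21:02 = 10 h 36 min; less 45 min break → 9 h 51 min
Sun: 05:24–15:01 = 9 h 37 min; less 45 min break → 8 h 52 min
Total: 5 h 41 min + 3 h 29 min + 7 h 27 min + 8 h 29 min + 6 h 35 min + 9 h 51 min + 8 h 52 min = 50 h 24 min.

50.40 hours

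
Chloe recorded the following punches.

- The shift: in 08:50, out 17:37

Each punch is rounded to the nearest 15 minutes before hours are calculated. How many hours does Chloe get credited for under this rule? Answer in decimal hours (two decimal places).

The shift: in 08:50→08:45, out 17:37→17:30; 8 h 45 min

8.75 hours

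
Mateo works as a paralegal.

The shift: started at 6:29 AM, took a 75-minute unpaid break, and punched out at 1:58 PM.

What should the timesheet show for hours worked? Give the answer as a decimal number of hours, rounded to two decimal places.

6.23 hours

The shift: 6:29 AM–1:58 PM = 7 h 29 min; less 75 min break → 6 h 14 min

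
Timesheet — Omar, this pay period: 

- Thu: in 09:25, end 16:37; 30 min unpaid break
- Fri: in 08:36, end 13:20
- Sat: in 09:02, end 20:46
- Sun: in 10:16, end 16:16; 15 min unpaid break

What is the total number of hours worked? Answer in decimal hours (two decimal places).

28.92 hours

Thu: 09:25–16:37 = 7 h 12 min; less 30 min break → 6 h 42 min
Fri: 08:36–13:20 = 4 h 44 min
Sat: 09:02–20:46 = 11 h 44 min
Sun: 10:16–16:16 = 6 h 0 min; less 15 min break → 5 h 45 min
Total: 6 h 42 min + 4 h 44 min + 11 h 44 min + 5 h 45 min = 28 h 55 min.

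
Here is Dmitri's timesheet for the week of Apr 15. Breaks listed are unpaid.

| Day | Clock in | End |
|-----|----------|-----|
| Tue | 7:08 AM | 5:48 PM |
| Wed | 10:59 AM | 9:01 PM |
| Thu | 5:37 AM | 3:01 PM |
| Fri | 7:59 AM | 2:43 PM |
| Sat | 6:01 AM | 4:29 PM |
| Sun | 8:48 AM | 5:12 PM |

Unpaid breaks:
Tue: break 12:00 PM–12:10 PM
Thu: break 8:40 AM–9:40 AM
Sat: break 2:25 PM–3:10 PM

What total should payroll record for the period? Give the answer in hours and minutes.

Tue: 7:08 AM–5:48 PM = 10 h 40 min; less 10 min break → 10 h 30 min
Wed: 10:59 AM–9:01 PM = 10 h 2 min
Thu: 5:37 AM–3:01 PM = 9 h 24 min; less 60 min break → 8 h 24 min
Fri: 7:59 AM–2:43 PM = 6 h 44 min
Sat: 6:01 AM–4:29 PM = 10 h 28 min; less 45 min break → 9 h 43 min
Sun: 8:48 AM–5:12 PM = 8 h 24 min
Total: 10 h 30 min + 10 h 2 min + 8 h 24 min + 6 h 44 min + 9 h 43 min + 8 h 24 min = 53 h 47 min.

53 h 47 min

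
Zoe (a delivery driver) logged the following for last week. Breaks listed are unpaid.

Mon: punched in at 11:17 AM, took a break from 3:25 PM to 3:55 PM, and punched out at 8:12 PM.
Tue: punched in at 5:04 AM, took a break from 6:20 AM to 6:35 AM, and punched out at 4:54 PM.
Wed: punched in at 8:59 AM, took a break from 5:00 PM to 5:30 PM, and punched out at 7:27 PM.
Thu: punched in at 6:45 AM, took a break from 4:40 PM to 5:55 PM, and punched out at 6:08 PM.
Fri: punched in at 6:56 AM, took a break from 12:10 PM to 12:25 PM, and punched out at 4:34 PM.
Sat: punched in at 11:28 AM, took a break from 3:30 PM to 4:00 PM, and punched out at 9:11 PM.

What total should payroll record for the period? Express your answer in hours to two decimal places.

58.70 hours

Mon: 11:17 AM–8:12 PM = 8 h 55 min; less 30 min break → 8 h 25 min
Tue: 5:04 AM–4:54 PM = 11 h 50 min; less 15 min break → 11 h 35 min
Wed: 8:59 AM–7:27 PM = 10 h 28 min; less 30 min break → 9 h 58 min
Thu: 6:45 AM–6:08 PM = 11 h 23 min; less 75 min break → 10 h 8 min
Fri: 6:56 AM–4:34 PM = 9 h 38 min; less 15 min break → 9 h 23 min
Sat: 11:28 AM–9:11 PM = 9 h 43 min; less 30 min break → 9 h 13 min
Total: 8 h 25 min + 11 h 35 min + 9 h 58 min + 10 h 8 min + 9 h 23 min + 9 h 13 min = 58 h 42 min.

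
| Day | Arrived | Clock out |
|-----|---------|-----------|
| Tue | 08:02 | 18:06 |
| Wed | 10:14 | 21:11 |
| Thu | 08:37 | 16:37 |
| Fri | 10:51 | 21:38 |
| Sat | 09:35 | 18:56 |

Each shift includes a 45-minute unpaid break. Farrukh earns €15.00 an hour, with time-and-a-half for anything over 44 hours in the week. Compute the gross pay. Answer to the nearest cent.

€691.50

Tue: 08:02–18:06 = 10 h 4 min; less 45 min break → 9 h 19 min
Wed: 10:14–21:11 = 10 h 57 min; less 45 min break → 10 h 12 min
Thu: 08:37–16:37 = 8 h 0 min; less 45 min break → 7 h 15 min
Fri: 10:51–21:38 = 10 h 47 min; less 45 min break → 10 h 2 min
Sat: 09:35–18:56 = 9 h 21 min; less 45 min break → 8 h 36 min
Total worked: 45 h 24 min = 2724 min.
Regular 44 h 0 min = 2640 min at €15.00/h; overtime 1 h 24 min = 84 min at €22.50/h.
Pay = (2640 × €15.00 + 84 × €22.50) ÷ 60 = €691.50.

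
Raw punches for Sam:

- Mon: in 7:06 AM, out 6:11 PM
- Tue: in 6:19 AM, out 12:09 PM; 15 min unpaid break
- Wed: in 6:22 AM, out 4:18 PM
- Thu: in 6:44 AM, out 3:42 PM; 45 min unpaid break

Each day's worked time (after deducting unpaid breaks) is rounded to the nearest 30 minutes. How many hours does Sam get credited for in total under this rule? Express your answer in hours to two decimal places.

34.50 hours

Mon: 7:06 AM–6:11 PM = 11 h 5 min → rounds to 11 h 0 min
Tue: 6:19 AM–12:09 PM = 5 h 50 min − 15 min = 5 h 35 min → rounds to 5 h 30 min
Wed: 6:22 AM–4:18 PM = 9 h 56 min → rounds to 10 h 0 min
Thu: 6:44 AM–3:42 PM = 8 h 58 min − 45 min = 8 h 13 min → rounds to 8 h 0 min
Total credited: 34 h 30 min.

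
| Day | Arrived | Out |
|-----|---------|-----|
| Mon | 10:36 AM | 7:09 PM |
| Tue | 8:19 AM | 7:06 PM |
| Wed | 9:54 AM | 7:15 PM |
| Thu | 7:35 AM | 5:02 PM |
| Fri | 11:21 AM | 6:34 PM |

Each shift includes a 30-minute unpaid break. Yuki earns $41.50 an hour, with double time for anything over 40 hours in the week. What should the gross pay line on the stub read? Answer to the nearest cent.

Mon: 10:36 AM–7:09 PM = 8 h 33 min; less 30 min break → 8 h 3 min
Tue: 8:19 AM–7:06 PM = 10 h 47 min; less 30 min break → 10 h 17 min
Wed: 9:54 AM–7:15 PM = 9 h 21 min; less 30 min break → 8 h 51 min
Thu: 7:35 AM–5:02 PM = 9 h 27 min; less 30 min break → 8 h 57 min
Fri: 11:21 AM–6:34 PM = 7 h 13 min; less 30 min break → 6 h 43 min
Total worked: 42 h 51 min = 2571 min.
Regular 40 h 0 min = 2400 min at $41.50/h; overtime 2 h 51 min = 171 min at $83.00/h.
Pay = (2400 × $41.50 + 171 × $83.00) ÷ 60 = $1896.55.

$1896.55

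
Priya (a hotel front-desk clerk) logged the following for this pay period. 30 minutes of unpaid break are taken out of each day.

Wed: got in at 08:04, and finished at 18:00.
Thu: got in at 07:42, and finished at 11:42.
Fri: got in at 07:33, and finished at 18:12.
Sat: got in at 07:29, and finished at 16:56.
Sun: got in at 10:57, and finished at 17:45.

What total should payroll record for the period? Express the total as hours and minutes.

38 h 20 min

Wed: 08:04–18:00 = 9 h 56 min; less 30 min break → 9 h 26 min
Thu: 07:42–11:42 = 4 h 0 min; less 30 min break → 3 h 30 min
Fri: 07:33–18:12 = 10 h 39 min; less 30 min break → 10 h 9 min
Sat: 07:29–16:56 = 9 h 27 min; less 30 min break → 8 h 57 min
Sun: 10:57–17:45 = 6 h 48 min; less 30 min break → 6 h 18 min
Total: 9 h 26 min + 3 h 30 min + 10 h 9 min + 8 h 57 min + 6 h 18 min = 38 h 20 min.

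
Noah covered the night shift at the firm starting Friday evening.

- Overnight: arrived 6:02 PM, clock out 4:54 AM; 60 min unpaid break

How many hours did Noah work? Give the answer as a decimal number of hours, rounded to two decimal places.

Overnight: 6:02 PM → midnight = 5 h 58 min; midnight → 4:54 AM = 4 h 54 min; span 10 h 52 min; less 60 min break → 9 h 52 min

9.87 hours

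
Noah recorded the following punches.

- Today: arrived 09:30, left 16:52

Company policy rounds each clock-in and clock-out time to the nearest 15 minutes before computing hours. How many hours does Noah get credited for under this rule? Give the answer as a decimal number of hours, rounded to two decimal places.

Today: in 09:30→09:30, out 16:52→16:45; 7 h 15 min

7.25 hours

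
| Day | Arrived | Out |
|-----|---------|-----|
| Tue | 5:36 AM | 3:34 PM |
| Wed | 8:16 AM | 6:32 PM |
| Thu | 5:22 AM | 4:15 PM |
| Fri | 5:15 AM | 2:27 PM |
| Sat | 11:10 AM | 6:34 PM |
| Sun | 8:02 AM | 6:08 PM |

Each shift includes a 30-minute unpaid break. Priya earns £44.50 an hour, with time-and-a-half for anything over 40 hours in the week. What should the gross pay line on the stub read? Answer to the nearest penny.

£2769.01

Tue: 5:36 AM–3:34 PM = 9 h 58 min; less 30 min break → 9 h 28 min
Wed: 8:16 AM–6:32 PM = 10 h 16 min; less 30 min break → 9 h 46 min
Thu: 5:22 AM–4:15 PM = 10 h 53 min; less 30 min break → 10 h 23 min
Fri: 5:15 AM–2:27 PM = 9 h 12 min; less 30 min break → 8 h 42 min
Sat: 11:10 AM–6:34 PM = 7 h 24 min; less 30 min break → 6 h 54 min
Sun: 8:02 AM–6:08 PM = 10 h 6 min; less 30 min break → 9 h 36 min
Total worked: 54 h 49 min = 3289 min.
Regular 40 h 0 min = 2400 min at £44.50/h; overtime 14 h 49 min = 889 min at £66.75/h.
Pay = (2400 × £44.50 + 889 × £66.75) ÷ 60 = £2769.01.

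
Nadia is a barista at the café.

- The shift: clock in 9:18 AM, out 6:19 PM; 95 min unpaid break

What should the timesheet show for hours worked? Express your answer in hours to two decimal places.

The shift: 9:18 AM–6:19 PM = 9 h 1 min; less 95 min break → 7 h 26 min

7.43 hours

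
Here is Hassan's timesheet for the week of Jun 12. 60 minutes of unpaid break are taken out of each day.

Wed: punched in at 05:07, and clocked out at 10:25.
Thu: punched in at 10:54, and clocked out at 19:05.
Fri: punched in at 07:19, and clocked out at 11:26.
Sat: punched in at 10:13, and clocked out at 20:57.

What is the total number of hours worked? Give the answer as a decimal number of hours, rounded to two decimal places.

Wed: 05:07–10:25 = 5 h 18 min; less 60 min break → 4 h 18 min
Thu: 10:54–19:05 = 8 h 11 min; less 60 min break → 7 h 11 min
Fri: 07:19–11:26 = 4 h 7 min; less 60 min break → 3 h 7 min
Sat: 10:13–20:57 = 10 h 44 min; less 60 min break → 9 h 44 min
Total: 4 h 18 min + 7 h 11 min + 3 h 7 min + 9 h 44 min = 24 h 20 min.

24.33 hours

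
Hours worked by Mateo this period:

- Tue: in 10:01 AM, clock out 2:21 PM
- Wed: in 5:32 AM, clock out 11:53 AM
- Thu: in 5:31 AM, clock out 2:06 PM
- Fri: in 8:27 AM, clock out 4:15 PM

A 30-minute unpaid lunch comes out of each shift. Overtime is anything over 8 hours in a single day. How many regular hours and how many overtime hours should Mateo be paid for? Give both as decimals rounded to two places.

Regular 24.98 hours, overtime 0.08 hours

Tue: 10:01 AM–2:21 PM = 4 h 20 min; less 30 min break → 3 h 50 min
Wed: 5:32 AM–11:53 AM = 6 h 21 min; less 30 min break → 5 h 51 min
Thu: 5:31 AM–2:06 PM = 8 h 35 min; less 30 min break → 8 h 5 min
Fri: 8:27 AM–4:15 PM = 7 h 48 min; less 30 min break → 7 h 18 min
Tue reg 3 h 50 min / OT 0 h 0 min; Wed reg 5 h 51 min / OT 0 h 0 min; Thu reg 8 h 0 min / OT 0 h 5 min; Fri reg 7 h 18 min / OT 0 h 0 min.
Totals: regular 24 h 59 min, overtime 0 h 5 min.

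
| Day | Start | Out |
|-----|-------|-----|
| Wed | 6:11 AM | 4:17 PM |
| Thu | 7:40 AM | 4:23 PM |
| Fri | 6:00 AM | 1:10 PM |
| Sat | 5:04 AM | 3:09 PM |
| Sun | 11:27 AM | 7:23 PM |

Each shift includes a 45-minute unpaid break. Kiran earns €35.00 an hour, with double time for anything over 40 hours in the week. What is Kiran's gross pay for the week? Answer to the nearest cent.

Wed: 6:11 AM–4:17 PM = 10 h 6 min; less 45 min break → 9 h 21 min
Thu: 7:40 AM–4:23 PM = 8 h 43 min; less 45 min break → 7 h 58 min
Fri: 6:00 AM–1:10 PM = 7 h 10 min; less 45 min break → 6 h 25 min
Sat: 5:04 AM–3:09 PM = 10 h 5 min; less 45 min break → 9 h 20 min
Sun: 11:27 AM–7:23 PM = 7 h 56 min; less 45 min break → 7 h 11 min
Total worked: 40 h 15 min = 2415 min.
Regular 40 h 0 min = 2400 min at €35.00/h; overtime 0 h 15 min = 15 min at €70.00/h.
Pay = (2400 × €35.00 + 15 × €70.00) ÷ 60 = €1417.50.

€1417.50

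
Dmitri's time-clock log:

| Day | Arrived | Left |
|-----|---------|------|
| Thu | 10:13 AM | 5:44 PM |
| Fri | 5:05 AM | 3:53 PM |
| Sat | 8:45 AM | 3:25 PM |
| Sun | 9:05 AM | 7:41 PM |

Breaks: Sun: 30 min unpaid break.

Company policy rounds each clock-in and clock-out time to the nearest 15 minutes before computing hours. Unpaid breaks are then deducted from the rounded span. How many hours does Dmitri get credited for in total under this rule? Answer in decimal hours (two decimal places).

Thu: in 10:13 AM→10:15 AM, out 5:44 PM→5:45 PM; 7 h 30 min
Fri: in 5:05 AM→5:00 AM, out 3:53 PM→4:00 PM; 11 h 0 min
Sat: in 8:45 AM→8:45 AM, out 3:25 PM→3:30 PM; 6 h 45 min
Sun: in 9:05 AM→9:00 AM, out 7:41 PM→7:45 PM; 10 h 45 min − 30 min = 10 h 15 min
Total credited: 35 h 30 min.

35.50 hours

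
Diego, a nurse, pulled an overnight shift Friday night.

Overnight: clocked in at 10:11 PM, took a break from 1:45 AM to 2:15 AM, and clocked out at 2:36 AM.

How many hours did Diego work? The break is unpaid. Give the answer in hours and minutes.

3 h 55 min

Overnight: 10:11 PM → midnight = 1 h 49 min; midnight → 2:36 AM = 2 h 36 min; span 4 h 25 min; less 30 min break → 3 h 55 min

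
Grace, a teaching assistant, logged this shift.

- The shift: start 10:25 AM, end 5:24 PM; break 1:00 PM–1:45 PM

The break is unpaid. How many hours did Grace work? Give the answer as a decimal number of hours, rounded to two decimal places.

The shift: 10:25 AM–5:24 PM = 6 h 59 min; less 45 min break → 6 h 14 min

6.23 hours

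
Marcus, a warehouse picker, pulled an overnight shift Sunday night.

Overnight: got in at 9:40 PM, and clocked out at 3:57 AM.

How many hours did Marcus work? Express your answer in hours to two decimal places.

Overnight: 9:40 PM → midnight = 2 h 20 min; midnight → 3:57 AM = 3 h 57 min; span 6 h 17 min

6.28 hours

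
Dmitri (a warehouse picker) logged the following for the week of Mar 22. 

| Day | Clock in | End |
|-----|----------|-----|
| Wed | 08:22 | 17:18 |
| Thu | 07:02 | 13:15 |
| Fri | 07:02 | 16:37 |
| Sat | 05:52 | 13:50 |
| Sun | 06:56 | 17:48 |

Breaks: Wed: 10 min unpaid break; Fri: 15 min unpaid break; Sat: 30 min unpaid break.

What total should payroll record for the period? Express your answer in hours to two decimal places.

Wed: 08:22–17:18 = 8 h 56 min; less 10 min break → 8 h 46 min
Thu: 07:02–13:15 = 6 h 13 min
Fri: 07:02–16:37 = 9 h 35 min; less 15 min break → 9 h 20 min
Sat: 05:52–13:50 = 7 h 58 min; less 30 min break → 7 h 28 min
Sun: 06:56–17:48 = 10 h 52 min
Total: 8 h 46 min + 6 h 13 min + 9 h 20 min + 7 h 28 min + 10 h 52 min = 42 h 39 min.

42.65 hours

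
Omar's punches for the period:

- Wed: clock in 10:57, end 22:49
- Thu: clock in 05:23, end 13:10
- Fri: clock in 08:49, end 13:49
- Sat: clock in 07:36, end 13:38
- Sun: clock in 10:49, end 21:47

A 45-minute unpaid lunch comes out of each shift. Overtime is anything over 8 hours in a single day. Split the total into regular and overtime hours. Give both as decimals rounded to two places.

Regular 32.57 hours, overtime 5.33 hours

Wed: 10:57–22:49 = 11 h 52 min; less 45 min break → 11 h 7 min
Thu: 05:23–13:10 = 7 h 47 min; less 45 min break → 7 h 2 min
Fri: 08:49–13:49 = 5 h 0 min; less 45 min break → 4 h 15 min
Sat: 07:36–13:38 = 6 h 2 min; less 45 min break → 5 h 17 min
Sun: 10:49–21:47 = 10 h 58 min; less 45 min break → 10 h 13 min
Wed reg 8 h 0 min / OT 3 h 7 min; Thu reg 7 h 2 min / OT 0 h 0 min; Fri reg 4 h 15 min / OT 0 h 0 min; Sat reg 5 h 17 min / OT 0 h 0 min; Sun reg 8 h 0 min / OT 2 h 13 min.
Totals: regular 32 h 34 min, overtime 5 h 20 min.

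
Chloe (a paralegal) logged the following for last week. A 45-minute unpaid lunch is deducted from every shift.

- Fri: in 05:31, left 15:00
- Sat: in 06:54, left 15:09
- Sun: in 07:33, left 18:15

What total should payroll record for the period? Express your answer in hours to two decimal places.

26.18 hours

Fri: 05:31–15:00 = 9 h 29 min; less 45 min break → 8 h 44 min
Sat: 06:54–15:09 = 8 h 15 min; less 45 min break → 7 h 30 min
Sun: 07:33–18:15 = 10 h 42 min; less 45 min break → 9 h 57 min
Total: 8 h 44 min + 7 h 30 min + 9 h 57 min = 26 h 11 min.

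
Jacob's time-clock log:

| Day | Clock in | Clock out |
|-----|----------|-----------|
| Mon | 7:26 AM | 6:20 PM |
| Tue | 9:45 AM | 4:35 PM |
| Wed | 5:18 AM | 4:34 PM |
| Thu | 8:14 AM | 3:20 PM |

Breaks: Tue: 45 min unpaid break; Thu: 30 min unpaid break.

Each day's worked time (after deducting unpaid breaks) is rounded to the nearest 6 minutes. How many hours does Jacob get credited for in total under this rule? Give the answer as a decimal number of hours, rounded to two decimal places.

Mon: 7:26 AM–6:20 PM = 10 h 54 min → rounds to 10 h 54 min
Tue: 9:45 AM–4:35 PM = 6 h 50 min − 45 min = 6 h 5 min → rounds to 6 h 6 min
Wed: 5:18 AM–4:34 PM = 11 h 16 min → rounds to 11 h 18 min
Thu: 8:14 AM–3:20 PM = 7 h 6 min − 30 min = 6 h 36 min → rounds to 6 h 36 min
Total credited: 34 h 54 min.

34.90 hours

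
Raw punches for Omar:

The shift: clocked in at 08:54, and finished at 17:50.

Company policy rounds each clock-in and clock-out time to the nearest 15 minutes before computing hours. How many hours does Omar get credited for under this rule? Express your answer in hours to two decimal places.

The shift: in 08:54→09:00, out 17:50→17:45; 8 h 45 min

8.75 hours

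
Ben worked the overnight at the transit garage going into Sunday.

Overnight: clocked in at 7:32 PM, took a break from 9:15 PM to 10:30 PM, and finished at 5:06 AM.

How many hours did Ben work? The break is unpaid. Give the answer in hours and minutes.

8 h 19 min

Overnight: 7:32 PM → midnight = 4 h 28 min; midnight → 5:06 AM = 5 h 6 min; span 9 h 34 min; less 75 min break → 8 h 19 min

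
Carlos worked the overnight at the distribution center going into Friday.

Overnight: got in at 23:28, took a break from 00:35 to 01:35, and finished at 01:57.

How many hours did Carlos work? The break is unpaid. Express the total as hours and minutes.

Overnight: 23:28 → midnight = 0 h 32 min; midnight → 01:57 = 1 h 57 min; span 2 h 29 min; less 60 min break → 1 h 29 min

1 h 29 min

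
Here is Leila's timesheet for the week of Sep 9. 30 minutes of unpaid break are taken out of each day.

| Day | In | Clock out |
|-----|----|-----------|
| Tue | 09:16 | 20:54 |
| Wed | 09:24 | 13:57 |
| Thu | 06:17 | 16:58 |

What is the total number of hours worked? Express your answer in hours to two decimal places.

25.37 hours

Tue: 09:16–20:54 = 11 h 38 min; less 30 min break → 11 h 8 min
Wed: 09:24–13:57 = 4 h 33 min; less 30 min break → 4 h 3 min
Thu: 06:17–16:58 = 10 h 41 min; less 30 min break → 10 h 11 min
Total: 11 h 8 min + 4 h 3 min + 10 h 11 min = 25 h 22 min.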